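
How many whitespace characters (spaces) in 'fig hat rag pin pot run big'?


\s matches whitespace characters (spaces, tabs, etc.).
Text: 'fig hat rag pin pot run big'
This text has 7 words separated by spaces.
Number of spaces = number of words - 1 = 7 - 1 = 6

6


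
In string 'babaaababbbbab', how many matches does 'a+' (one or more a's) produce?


Pattern 'a+' matches one or more consecutive a's.
String: 'babaaababbbbab'
Scanning for runs of a:
  Match 1: 'a' (length 1)
  Match 2: 'aaa' (length 3)
  Match 3: 'a' (length 1)
  Match 4: 'a' (length 1)
Total matches: 4

4


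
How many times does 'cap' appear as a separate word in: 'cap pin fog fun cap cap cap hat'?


Scanning each word for exact match 'cap':
  Word 1: 'cap' -> MATCH
  Word 2: 'pin' -> no
  Word 3: 'fog' -> no
  Word 4: 'fun' -> no
  Word 5: 'cap' -> MATCH
  Word 6: 'cap' -> MATCH
  Word 7: 'cap' -> MATCH
  Word 8: 'hat' -> no
Total matches: 4

4


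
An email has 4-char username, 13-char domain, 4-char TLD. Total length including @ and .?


An email address has format: username@domain.tld
Username length: 4
'@' character: 1
Domain length: 13
'.' character: 1
TLD length: 4
Total = 4 + 1 + 13 + 1 + 4 = 23

23


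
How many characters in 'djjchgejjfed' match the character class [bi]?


Character class [bi] matches any of: {b, i}
Scanning string 'djjchgejjfed' character by character:
  pos 0: 'd' -> no
  pos 1: 'j' -> no
  pos 2: 'j' -> no
  pos 3: 'c' -> no
  pos 4: 'h' -> no
  pos 5: 'g' -> no
  pos 6: 'e' -> no
  pos 7: 'j' -> no
  pos 8: 'j' -> no
  pos 9: 'f' -> no
  pos 10: 'e' -> no
  pos 11: 'd' -> no
Total matches: 0

0


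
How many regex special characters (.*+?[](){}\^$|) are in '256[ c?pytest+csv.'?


Regex special characters are: . * + ? [ ] ( ) { } \ ^ $ |
Scanning '256[ c?pytest+csv.':
  pos 3: '[' -> SPECIAL
  pos 6: '?' -> SPECIAL
  pos 13: '+' -> SPECIAL
  pos 17: '.' -> SPECIAL
Special chars found: ['[', '?', '+', '.']
Total: 4

4


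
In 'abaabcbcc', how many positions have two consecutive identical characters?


Looking for consecutive identical characters in 'abaabcbcc':
  pos 0-1: 'a' vs 'b' -> different
  pos 1-2: 'b' vs 'a' -> different
  pos 2-3: 'a' vs 'a' -> MATCH ('aa')
  pos 3-4: 'a' vs 'b' -> different
  pos 4-5: 'b' vs 'c' -> different
  pos 5-6: 'c' vs 'b' -> different
  pos 6-7: 'b' vs 'c' -> different
  pos 7-8: 'c' vs 'c' -> MATCH ('cc')
Consecutive identical pairs: ['aa', 'cc']
Count: 2

2


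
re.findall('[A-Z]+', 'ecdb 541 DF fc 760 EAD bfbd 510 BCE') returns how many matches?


Pattern '[A-Z]+' finds one or more uppercase letters.
Text: 'ecdb 541 DF fc 760 EAD bfbd 510 BCE'
Scanning for matches:
  Match 1: 'DF'
  Match 2: 'EAD'
  Match 3: 'BCE'
Total matches: 3

3


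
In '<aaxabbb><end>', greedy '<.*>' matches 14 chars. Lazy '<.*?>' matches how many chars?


Greedy '<.*>' tries to match as MUCH as possible.
Lazy '<.*?>' tries to match as LITTLE as possible.

String: '<aaxabbb><end>'
Greedy '<.*>' starts at first '<' and extends to the LAST '>': '<aaxabbb><end>' (14 chars)
Lazy '<.*?>' starts at first '<' and stops at the FIRST '>': '<aaxabbb>' (9 chars)

9


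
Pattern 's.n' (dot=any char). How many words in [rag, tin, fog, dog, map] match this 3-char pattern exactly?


Pattern 's.n' means: starts with 's', any single char, ends with 'n'.
Checking each word (must be exactly 3 chars):
  'rag' (len=3): no
  'tin' (len=3): no
  'fog' (len=3): no
  'dog' (len=3): no
  'map' (len=3): no
Matching words: []
Total: 0

0


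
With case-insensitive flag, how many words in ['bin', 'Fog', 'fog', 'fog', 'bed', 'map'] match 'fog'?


Case-insensitive matching: compare each word's lowercase form to 'fog'.
  'bin' -> lower='bin' -> no
  'Fog' -> lower='fog' -> MATCH
  'fog' -> lower='fog' -> MATCH
  'fog' -> lower='fog' -> MATCH
  'bed' -> lower='bed' -> no
  'map' -> lower='map' -> no
Matches: ['Fog', 'fog', 'fog']
Count: 3

3


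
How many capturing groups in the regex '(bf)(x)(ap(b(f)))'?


To count capturing groups, count each '(' that starts a group.
Pattern: '(bf)(x)(ap(b(f)))'
Walking through the pattern:
  Position 0: '(' -> group #1
  Position 4: '(' -> group #2
  Position 7: '(' -> group #3
  Position 10: '(' -> group #4
  Position 12: '(' -> group #5
Total capturing groups: 5

5


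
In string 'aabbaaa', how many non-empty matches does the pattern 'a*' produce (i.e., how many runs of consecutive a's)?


Pattern 'a*' matches zero or more a's. We want non-empty runs of consecutive a's.
String: 'aabbaaa'
Walking through the string to find runs of a's:
  Run 1: positions 0-1 -> 'aa'
  Run 2: positions 4-6 -> 'aaa'
Non-empty runs found: ['aa', 'aaa']
Count: 2

2


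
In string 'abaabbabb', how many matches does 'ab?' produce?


Pattern 'ab?' matches 'a' optionally followed by 'b'.
String: 'abaabbabb'
Scanning left to right for 'a' then checking next char:
  Match 1: 'ab' (a followed by b)
  Match 2: 'a' (a not followed by b)
  Match 3: 'ab' (a followed by b)
  Match 4: 'ab' (a followed by b)
Total matches: 4

4


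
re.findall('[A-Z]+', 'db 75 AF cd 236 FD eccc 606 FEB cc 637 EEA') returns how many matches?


Pattern '[A-Z]+' finds one or more uppercase letters.
Text: 'db 75 AF cd 236 FD eccc 606 FEB cc 637 EEA'
Scanning for matches:
  Match 1: 'AF'
  Match 2: 'FD'
  Match 3: 'FEB'
  Match 4: 'EEA'
Total matches: 4

4


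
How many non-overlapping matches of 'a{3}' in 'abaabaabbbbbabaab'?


Pattern 'a{3}' matches exactly 3 consecutive a's (greedy, non-overlapping).
String: 'abaabaabbbbbabaab'
Scanning for runs of a's:
  Run at pos 0: 'a' (length 1) -> 0 match(es)
  Run at pos 2: 'aa' (length 2) -> 0 match(es)
  Run at pos 5: 'aa' (length 2) -> 0 match(es)
  Run at pos 12: 'a' (length 1) -> 0 match(es)
  Run at pos 14: 'aa' (length 2) -> 0 match(es)
Matches found: []
Total: 0

0


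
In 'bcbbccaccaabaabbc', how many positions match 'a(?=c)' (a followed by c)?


Lookahead 'a(?=c)' matches 'a' only when followed by 'c'.
String: 'bcbbccaccaabaabbc'
Checking each position where char is 'a':
  pos 6: 'a' -> MATCH (next='c')
  pos 9: 'a' -> no (next='a')
  pos 10: 'a' -> no (next='b')
  pos 12: 'a' -> no (next='a')
  pos 13: 'a' -> no (next='b')
Matching positions: [6]
Count: 1

1


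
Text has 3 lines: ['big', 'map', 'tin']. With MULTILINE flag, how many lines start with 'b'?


With MULTILINE flag, ^ matches the start of each line.
Lines: ['big', 'map', 'tin']
Checking which lines start with 'b':
  Line 1: 'big' -> MATCH
  Line 2: 'map' -> no
  Line 3: 'tin' -> no
Matching lines: ['big']
Count: 1

1


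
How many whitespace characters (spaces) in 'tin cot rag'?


\s matches whitespace characters (spaces, tabs, etc.).
Text: 'tin cot rag'
This text has 3 words separated by spaces.
Number of spaces = number of words - 1 = 3 - 1 = 2

2


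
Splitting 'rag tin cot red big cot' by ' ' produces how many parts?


Splitting by ' ' breaks the string at each occurrence of the separator.
Text: 'rag tin cot red big cot'
Parts after split:
  Part 1: 'rag'
  Part 2: 'tin'
  Part 3: 'cot'
  Part 4: 'red'
  Part 5: 'big'
  Part 6: 'cot'
Total parts: 6

6


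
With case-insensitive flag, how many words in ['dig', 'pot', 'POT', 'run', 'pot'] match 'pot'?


Case-insensitive matching: compare each word's lowercase form to 'pot'.
  'dig' -> lower='dig' -> no
  'pot' -> lower='pot' -> MATCH
  'POT' -> lower='pot' -> MATCH
  'run' -> lower='run' -> no
  'pot' -> lower='pot' -> MATCH
Matches: ['pot', 'POT', 'pot']
Count: 3

3


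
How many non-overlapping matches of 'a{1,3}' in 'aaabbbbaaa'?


Pattern 'a{1,3}' matches between 1 and 3 consecutive a's (greedy).
String: 'aaabbbbaaa'
Finding runs of a's and applying greedy matching:
  Run at pos 0: 'aaa' (length 3)
  Run at pos 7: 'aaa' (length 3)
Matches: ['aaa', 'aaa']
Count: 2

2


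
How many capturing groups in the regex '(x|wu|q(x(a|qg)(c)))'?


To count capturing groups, count each '(' that starts a group.
Pattern: '(x|wu|q(x(a|qg)(c)))'
Walking through the pattern:
  Position 0: '(' -> group #1
  Position 7: '(' -> group #2
  Position 9: '(' -> group #3
  Position 15: '(' -> group #4
Total capturing groups: 4

4


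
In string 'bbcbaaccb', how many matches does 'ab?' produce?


Pattern 'ab?' matches 'a' optionally followed by 'b'.
String: 'bbcbaaccb'
Scanning left to right for 'a' then checking next char:
  Match 1: 'a' (a not followed by b)
  Match 2: 'a' (a not followed by b)
Total matches: 2

2


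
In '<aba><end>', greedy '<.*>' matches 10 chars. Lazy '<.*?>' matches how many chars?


Greedy '<.*>' tries to match as MUCH as possible.
Lazy '<.*?>' tries to match as LITTLE as possible.

String: '<aba><end>'
Greedy '<.*>' starts at first '<' and extends to the LAST '>': '<aba><end>' (10 chars)
Lazy '<.*?>' starts at first '<' and stops at the FIRST '>': '<aba>' (5 chars)

5


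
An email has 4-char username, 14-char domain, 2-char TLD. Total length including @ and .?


An email address has format: username@domain.tld
Username length: 4
'@' character: 1
Domain length: 14
'.' character: 1
TLD length: 2
Total = 4 + 1 + 14 + 1 + 2 = 22

22


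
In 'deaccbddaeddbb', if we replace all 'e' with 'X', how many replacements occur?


re.sub('e', 'X', text) replaces every occurrence of 'e' with 'X'.
Text: 'deaccbddaeddbb'
Scanning for 'e':
  pos 1: 'e' -> replacement #1
  pos 9: 'e' -> replacement #2
Total replacements: 2

2


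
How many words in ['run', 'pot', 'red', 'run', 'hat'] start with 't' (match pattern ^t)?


Pattern ^t anchors to start of word. Check which words begin with 't':
  'run' -> no
  'pot' -> no
  'red' -> no
  'run' -> no
  'hat' -> no
Matching words: []
Count: 0

0


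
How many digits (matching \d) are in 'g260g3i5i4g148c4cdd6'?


\d matches any digit 0-9.
Scanning 'g260g3i5i4g148c4cdd6':
  pos 1: '2' -> DIGIT
  pos 2: '6' -> DIGIT
  pos 3: '0' -> DIGIT
  pos 5: '3' -> DIGIT
  pos 7: '5' -> DIGIT
  pos 9: '4' -> DIGIT
  pos 11: '1' -> DIGIT
  pos 12: '4' -> DIGIT
  pos 13: '8' -> DIGIT
  pos 15: '4' -> DIGIT
  pos 19: '6' -> DIGIT
Digits found: ['2', '6', '0', '3', '5', '4', '1', '4', '8', '4', '6']
Total: 11

11


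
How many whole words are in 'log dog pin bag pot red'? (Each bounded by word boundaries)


Word boundaries (\b) mark the start/end of each word.
Text: 'log dog pin bag pot red'
Splitting by whitespace:
  Word 1: 'log'
  Word 2: 'dog'
  Word 3: 'pin'
  Word 4: 'bag'
  Word 5: 'pot'
  Word 6: 'red'
Total whole words: 6

6


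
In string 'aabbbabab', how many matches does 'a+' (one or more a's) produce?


Pattern 'a+' matches one or more consecutive a's.
String: 'aabbbabab'
Scanning for runs of a:
  Match 1: 'aa' (length 2)
  Match 2: 'a' (length 1)
  Match 3: 'a' (length 1)
Total matches: 3

3


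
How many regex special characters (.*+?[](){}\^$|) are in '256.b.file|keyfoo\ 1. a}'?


Regex special characters are: . * + ? [ ] ( ) { } \ ^ $ |
Scanning '256.b.file|keyfoo\ 1. a}':
  pos 3: '.' -> SPECIAL
  pos 5: '.' -> SPECIAL
  pos 10: '|' -> SPECIAL
  pos 17: '\' -> SPECIAL
  pos 20: '.' -> SPECIAL
  pos 23: '}' -> SPECIAL
Special chars found: ['.', '.', '|', '\\', '.', '}']
Total: 6

6


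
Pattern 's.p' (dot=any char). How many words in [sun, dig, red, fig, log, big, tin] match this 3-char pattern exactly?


Pattern 's.p' means: starts with 's', any single char, ends with 'p'.
Checking each word (must be exactly 3 chars):
  'sun' (len=3): no
  'dig' (len=3): no
  'red' (len=3): no
  'fig' (len=3): no
  'log' (len=3): no
  'big' (len=3): no
  'tin' (len=3): no
Matching words: []
Total: 0

0


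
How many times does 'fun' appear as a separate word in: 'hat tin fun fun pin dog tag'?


Scanning each word for exact match 'fun':
  Word 1: 'hat' -> no
  Word 2: 'tin' -> no
  Word 3: 'fun' -> MATCH
  Word 4: 'fun' -> MATCH
  Word 5: 'pin' -> no
  Word 6: 'dog' -> no
  Word 7: 'tag' -> no
Total matches: 2

2


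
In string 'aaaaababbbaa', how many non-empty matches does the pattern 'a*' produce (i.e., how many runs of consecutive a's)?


Pattern 'a*' matches zero or more a's. We want non-empty runs of consecutive a's.
String: 'aaaaababbbaa'
Walking through the string to find runs of a's:
  Run 1: positions 0-4 -> 'aaaaa'
  Run 2: positions 6-6 -> 'a'
  Run 3: positions 10-11 -> 'aa'
Non-empty runs found: ['aaaaa', 'a', 'aa']
Count: 3

3


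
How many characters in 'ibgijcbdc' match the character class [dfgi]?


Character class [dfgi] matches any of: {d, f, g, i}
Scanning string 'ibgijcbdc' character by character:
  pos 0: 'i' -> MATCH
  pos 1: 'b' -> no
  pos 2: 'g' -> MATCH
  pos 3: 'i' -> MATCH
  pos 4: 'j' -> no
  pos 5: 'c' -> no
  pos 6: 'b' -> no
  pos 7: 'd' -> MATCH
  pos 8: 'c' -> no
Total matches: 4

4


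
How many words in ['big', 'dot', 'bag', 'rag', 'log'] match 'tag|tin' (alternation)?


Alternation 'tag|tin' matches either 'tag' or 'tin'.
Checking each word:
  'big' -> no
  'dot' -> no
  'bag' -> no
  'rag' -> no
  'log' -> no
Matches: []
Count: 0

0


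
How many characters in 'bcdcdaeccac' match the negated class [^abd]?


Negated class [^abd] matches any char NOT in {a, b, d}
Scanning 'bcdcdaeccac':
  pos 0: 'b' -> no (excluded)
  pos 1: 'c' -> MATCH
  pos 2: 'd' -> no (excluded)
  pos 3: 'c' -> MATCH
  pos 4: 'd' -> no (excluded)
  pos 5: 'a' -> no (excluded)
  pos 6: 'e' -> MATCH
  pos 7: 'c' -> MATCH
  pos 8: 'c' -> MATCH
  pos 9: 'a' -> no (excluded)
  pos 10: 'c' -> MATCH
Total matches: 6

6


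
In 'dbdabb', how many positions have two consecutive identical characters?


Looking for consecutive identical characters in 'dbdabb':
  pos 0-1: 'd' vs 'b' -> different
  pos 1-2: 'b' vs 'd' -> different
  pos 2-3: 'd' vs 'a' -> different
  pos 3-4: 'a' vs 'b' -> different
  pos 4-5: 'b' vs 'b' -> MATCH ('bb')
Consecutive identical pairs: ['bb']
Count: 1

1


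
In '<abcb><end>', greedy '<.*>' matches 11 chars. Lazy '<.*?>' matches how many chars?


Greedy '<.*>' tries to match as MUCH as possible.
Lazy '<.*?>' tries to match as LITTLE as possible.

String: '<abcb><end>'
Greedy '<.*>' starts at first '<' and extends to the LAST '>': '<abcb><end>' (11 chars)
Lazy '<.*?>' starts at first '<' and stops at the FIRST '>': '<abcb>' (6 chars)

6


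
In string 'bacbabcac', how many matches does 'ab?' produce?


Pattern 'ab?' matches 'a' optionally followed by 'b'.
String: 'bacbabcac'
Scanning left to right for 'a' then checking next char:
  Match 1: 'a' (a not followed by b)
  Match 2: 'ab' (a followed by b)
  Match 3: 'a' (a not followed by b)
Total matches: 3

3


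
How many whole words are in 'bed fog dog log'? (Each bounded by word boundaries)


Word boundaries (\b) mark the start/end of each word.
Text: 'bed fog dog log'
Splitting by whitespace:
  Word 1: 'bed'
  Word 2: 'fog'
  Word 3: 'dog'
  Word 4: 'log'
Total whole words: 4

4


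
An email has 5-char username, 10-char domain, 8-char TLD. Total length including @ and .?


An email address has format: username@domain.tld
Username length: 5
'@' character: 1
Domain length: 10
'.' character: 1
TLD length: 8
Total = 5 + 1 + 10 + 1 + 8 = 25

25


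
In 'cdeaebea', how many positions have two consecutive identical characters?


Looking for consecutive identical characters in 'cdeaebea':
  pos 0-1: 'c' vs 'd' -> different
  pos 1-2: 'd' vs 'e' -> different
  pos 2-3: 'e' vs 'a' -> different
  pos 3-4: 'a' vs 'e' -> different
  pos 4-5: 'e' vs 'b' -> different
  pos 5-6: 'b' vs 'e' -> different
  pos 6-7: 'e' vs 'a' -> different
Consecutive identical pairs: []
Count: 0

0


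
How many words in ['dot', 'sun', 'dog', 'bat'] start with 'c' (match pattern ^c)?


Pattern ^c anchors to start of word. Check which words begin with 'c':
  'dot' -> no
  'sun' -> no
  'dog' -> no
  'bat' -> no
Matching words: []
Count: 0

0


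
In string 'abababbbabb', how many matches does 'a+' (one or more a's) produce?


Pattern 'a+' matches one or more consecutive a's.
String: 'abababbbabb'
Scanning for runs of a:
  Match 1: 'a' (length 1)
  Match 2: 'a' (length 1)
  Match 3: 'a' (length 1)
  Match 4: 'a' (length 1)
Total matches: 4

4


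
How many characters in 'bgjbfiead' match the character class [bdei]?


Character class [bdei] matches any of: {b, d, e, i}
Scanning string 'bgjbfiead' character by character:
  pos 0: 'b' -> MATCH
  pos 1: 'g' -> no
  pos 2: 'j' -> no
  pos 3: 'b' -> MATCH
  pos 4: 'f' -> no
  pos 5: 'i' -> MATCH
  pos 6: 'e' -> MATCH
  pos 7: 'a' -> no
  pos 8: 'd' -> MATCH
Total matches: 5

5


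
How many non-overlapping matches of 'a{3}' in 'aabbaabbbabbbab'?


Pattern 'a{3}' matches exactly 3 consecutive a's (greedy, non-overlapping).
String: 'aabbaabbbabbbab'
Scanning for runs of a's:
  Run at pos 0: 'aa' (length 2) -> 0 match(es)
  Run at pos 4: 'aa' (length 2) -> 0 match(es)
  Run at pos 9: 'a' (length 1) -> 0 match(es)
  Run at pos 13: 'a' (length 1) -> 0 match(es)
Matches found: []
Total: 0

0


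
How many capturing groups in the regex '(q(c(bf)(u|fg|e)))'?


To count capturing groups, count each '(' that starts a group.
Pattern: '(q(c(bf)(u|fg|e)))'
Walking through the pattern:
  Position 0: '(' -> group #1
  Position 2: '(' -> group #2
  Position 4: '(' -> group #3
  Position 8: '(' -> group #4
Total capturing groups: 4

4


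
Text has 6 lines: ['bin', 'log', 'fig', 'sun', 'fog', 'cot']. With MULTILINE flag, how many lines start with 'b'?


With MULTILINE flag, ^ matches the start of each line.
Lines: ['bin', 'log', 'fig', 'sun', 'fog', 'cot']
Checking which lines start with 'b':
  Line 1: 'bin' -> MATCH
  Line 2: 'log' -> no
  Line 3: 'fig' -> no
  Line 4: 'sun' -> no
  Line 5: 'fog' -> no
  Line 6: 'cot' -> no
Matching lines: ['bin']
Count: 1

1


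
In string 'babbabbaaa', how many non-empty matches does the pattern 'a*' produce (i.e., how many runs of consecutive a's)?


Pattern 'a*' matches zero or more a's. We want non-empty runs of consecutive a's.
String: 'babbabbaaa'
Walking through the string to find runs of a's:
  Run 1: positions 1-1 -> 'a'
  Run 2: positions 4-4 -> 'a'
  Run 3: positions 7-9 -> 'aaa'
Non-empty runs found: ['a', 'a', 'aaa']
Count: 3

3


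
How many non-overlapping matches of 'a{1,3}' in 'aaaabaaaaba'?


Pattern 'a{1,3}' matches between 1 and 3 consecutive a's (greedy).
String: 'aaaabaaaaba'
Finding runs of a's and applying greedy matching:
  Run at pos 0: 'aaaa' (length 4)
  Run at pos 5: 'aaaa' (length 4)
  Run at pos 10: 'a' (length 1)
Matches: ['aaa', 'a', 'aaa', 'a', 'a']
Count: 5

5


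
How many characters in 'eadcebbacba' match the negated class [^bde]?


Negated class [^bde] matches any char NOT in {b, d, e}
Scanning 'eadcebbacba':
  pos 0: 'e' -> no (excluded)
  pos 1: 'a' -> MATCH
  pos 2: 'd' -> no (excluded)
  pos 3: 'c' -> MATCH
  pos 4: 'e' -> no (excluded)
  pos 5: 'b' -> no (excluded)
  pos 6: 'b' -> no (excluded)
  pos 7: 'a' -> MATCH
  pos 8: 'c' -> MATCH
  pos 9: 'b' -> no (excluded)
  pos 10: 'a' -> MATCH
Total matches: 5

5


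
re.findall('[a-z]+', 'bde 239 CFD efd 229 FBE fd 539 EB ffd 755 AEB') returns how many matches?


Pattern '[a-z]+' finds one or more lowercase letters.
Text: 'bde 239 CFD efd 229 FBE fd 539 EB ffd 755 AEB'
Scanning for matches:
  Match 1: 'bde'
  Match 2: 'efd'
  Match 3: 'fd'
  Match 4: 'ffd'
Total matches: 4

4


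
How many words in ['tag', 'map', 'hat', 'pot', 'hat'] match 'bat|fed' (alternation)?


Alternation 'bat|fed' matches either 'bat' or 'fed'.
Checking each word:
  'tag' -> no
  'map' -> no
  'hat' -> no
  'pot' -> no
  'hat' -> no
Matches: []
Count: 0

0


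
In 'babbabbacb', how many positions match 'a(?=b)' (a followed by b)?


Lookahead 'a(?=b)' matches 'a' only when followed by 'b'.
String: 'babbabbacb'
Checking each position where char is 'a':
  pos 1: 'a' -> MATCH (next='b')
  pos 4: 'a' -> MATCH (next='b')
  pos 7: 'a' -> no (next='c')
Matching positions: [1, 4]
Count: 2

2


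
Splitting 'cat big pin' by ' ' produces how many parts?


Splitting by ' ' breaks the string at each occurrence of the separator.
Text: 'cat big pin'
Parts after split:
  Part 1: 'cat'
  Part 2: 'big'
  Part 3: 'pin'
Total parts: 3

3


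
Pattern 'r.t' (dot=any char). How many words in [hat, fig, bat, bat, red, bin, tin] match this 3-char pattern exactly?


Pattern 'r.t' means: starts with 'r', any single char, ends with 't'.
Checking each word (must be exactly 3 chars):
  'hat' (len=3): no
  'fig' (len=3): no
  'bat' (len=3): no
  'bat' (len=3): no
  'red' (len=3): no
  'bin' (len=3): no
  'tin' (len=3): no
Matching words: []
Total: 0

0


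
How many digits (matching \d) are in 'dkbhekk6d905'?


\d matches any digit 0-9.
Scanning 'dkbhekk6d905':
  pos 7: '6' -> DIGIT
  pos 9: '9' -> DIGIT
  pos 10: '0' -> DIGIT
  pos 11: '5' -> DIGIT
Digits found: ['6', '9', '0', '5']
Total: 4

4


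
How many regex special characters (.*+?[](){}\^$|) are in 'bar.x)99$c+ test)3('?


Regex special characters are: . * + ? [ ] ( ) { } \ ^ $ |
Scanning 'bar.x)99$c+ test)3(':
  pos 3: '.' -> SPECIAL
  pos 5: ')' -> SPECIAL
  pos 8: '$' -> SPECIAL
  pos 10: '+' -> SPECIAL
  pos 16: ')' -> SPECIAL
  pos 18: '(' -> SPECIAL
Special chars found: ['.', ')', '$', '+', ')', '(']
Total: 6

6


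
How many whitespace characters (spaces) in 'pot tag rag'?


\s matches whitespace characters (spaces, tabs, etc.).
Text: 'pot tag rag'
This text has 3 words separated by spaces.
Number of spaces = number of words - 1 = 3 - 1 = 2

2


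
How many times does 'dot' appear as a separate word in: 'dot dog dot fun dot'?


Scanning each word for exact match 'dot':
  Word 1: 'dot' -> MATCH
  Word 2: 'dog' -> no
  Word 3: 'dot' -> MATCH
  Word 4: 'fun' -> no
  Word 5: 'dot' -> MATCH
Total matches: 3

3


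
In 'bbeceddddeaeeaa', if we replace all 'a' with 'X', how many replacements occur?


re.sub('a', 'X', text) replaces every occurrence of 'a' with 'X'.
Text: 'bbeceddddeaeeaa'
Scanning for 'a':
  pos 10: 'a' -> replacement #1
  pos 13: 'a' -> replacement #2
  pos 14: 'a' -> replacement #3
Total replacements: 3

3


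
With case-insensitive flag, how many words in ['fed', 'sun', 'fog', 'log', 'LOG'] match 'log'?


Case-insensitive matching: compare each word's lowercase form to 'log'.
  'fed' -> lower='fed' -> no
  'sun' -> lower='sun' -> no
  'fog' -> lower='fog' -> no
  'log' -> lower='log' -> MATCH
  'LOG' -> lower='log' -> MATCH
Matches: ['log', 'LOG']
Count: 2

2


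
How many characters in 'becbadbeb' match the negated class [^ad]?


Negated class [^ad] matches any char NOT in {a, d}
Scanning 'becbadbeb':
  pos 0: 'b' -> MATCH
  pos 1: 'e' -> MATCH
  pos 2: 'c' -> MATCH
  pos 3: 'b' -> MATCH
  pos 4: 'a' -> no (excluded)
  pos 5: 'd' -> no (excluded)
  pos 6: 'b' -> MATCH
  pos 7: 'e' -> MATCH
  pos 8: 'b' -> MATCH
Total matches: 7

7


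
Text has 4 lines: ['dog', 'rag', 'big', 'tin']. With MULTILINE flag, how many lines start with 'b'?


With MULTILINE flag, ^ matches the start of each line.
Lines: ['dog', 'rag', 'big', 'tin']
Checking which lines start with 'b':
  Line 1: 'dog' -> no
  Line 2: 'rag' -> no
  Line 3: 'big' -> MATCH
  Line 4: 'tin' -> no
Matching lines: ['big']
Count: 1

1


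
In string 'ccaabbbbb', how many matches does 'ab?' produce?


Pattern 'ab?' matches 'a' optionally followed by 'b'.
String: 'ccaabbbbb'
Scanning left to right for 'a' then checking next char:
  Match 1: 'a' (a not followed by b)
  Match 2: 'ab' (a followed by b)
Total matches: 2

2


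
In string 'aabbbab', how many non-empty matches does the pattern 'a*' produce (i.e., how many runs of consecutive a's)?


Pattern 'a*' matches zero or more a's. We want non-empty runs of consecutive a's.
String: 'aabbbab'
Walking through the string to find runs of a's:
  Run 1: positions 0-1 -> 'aa'
  Run 2: positions 5-5 -> 'a'
Non-empty runs found: ['aa', 'a']
Count: 2

2


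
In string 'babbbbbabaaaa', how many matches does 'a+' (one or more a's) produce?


Pattern 'a+' matches one or more consecutive a's.
String: 'babbbbbabaaaa'
Scanning for runs of a:
  Match 1: 'a' (length 1)
  Match 2: 'a' (length 1)
  Match 3: 'aaaa' (length 4)
Total matches: 3

3


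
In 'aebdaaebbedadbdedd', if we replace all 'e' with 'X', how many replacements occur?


re.sub('e', 'X', text) replaces every occurrence of 'e' with 'X'.
Text: 'aebdaaebbedadbdedd'
Scanning for 'e':
  pos 1: 'e' -> replacement #1
  pos 6: 'e' -> replacement #2
  pos 9: 'e' -> replacement #3
  pos 15: 'e' -> replacement #4
Total replacements: 4

4


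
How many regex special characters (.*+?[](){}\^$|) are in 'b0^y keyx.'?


Regex special characters are: . * + ? [ ] ( ) { } \ ^ $ |
Scanning 'b0^y keyx.':
  pos 2: '^' -> SPECIAL
  pos 9: '.' -> SPECIAL
Special chars found: ['^', '.']
Total: 2

2


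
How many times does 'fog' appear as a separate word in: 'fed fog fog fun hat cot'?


Scanning each word for exact match 'fog':
  Word 1: 'fed' -> no
  Word 2: 'fog' -> MATCH
  Word 3: 'fog' -> MATCH
  Word 4: 'fun' -> no
  Word 5: 'hat' -> no
  Word 6: 'cot' -> no
Total matches: 2

2


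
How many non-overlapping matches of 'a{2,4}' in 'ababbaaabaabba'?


Pattern 'a{2,4}' matches between 2 and 4 consecutive a's (greedy).
String: 'ababbaaabaabba'
Finding runs of a's and applying greedy matching:
  Run at pos 0: 'a' (length 1)
  Run at pos 2: 'a' (length 1)
  Run at pos 5: 'aaa' (length 3)
  Run at pos 9: 'aa' (length 2)
  Run at pos 13: 'a' (length 1)
Matches: ['aaa', 'aa']
Count: 2

2


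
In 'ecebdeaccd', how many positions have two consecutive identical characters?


Looking for consecutive identical characters in 'ecebdeaccd':
  pos 0-1: 'e' vs 'c' -> different
  pos 1-2: 'c' vs 'e' -> different
  pos 2-3: 'e' vs 'b' -> different
  pos 3-4: 'b' vs 'd' -> different
  pos 4-5: 'd' vs 'e' -> different
  pos 5-6: 'e' vs 'a' -> different
  pos 6-7: 'a' vs 'c' -> different
  pos 7-8: 'c' vs 'c' -> MATCH ('cc')
  pos 8-9: 'c' vs 'd' -> different
Consecutive identical pairs: ['cc']
Count: 1

1


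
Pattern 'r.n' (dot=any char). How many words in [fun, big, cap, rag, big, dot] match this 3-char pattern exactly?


Pattern 'r.n' means: starts with 'r', any single char, ends with 'n'.
Checking each word (must be exactly 3 chars):
  'fun' (len=3): no
  'big' (len=3): no
  'cap' (len=3): no
  'rag' (len=3): no
  'big' (len=3): no
  'dot' (len=3): no
Matching words: []
Total: 0

0


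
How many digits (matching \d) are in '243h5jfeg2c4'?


\d matches any digit 0-9.
Scanning '243h5jfeg2c4':
  pos 0: '2' -> DIGIT
  pos 1: '4' -> DIGIT
  pos 2: '3' -> DIGIT
  pos 4: '5' -> DIGIT
  pos 9: '2' -> DIGIT
  pos 11: '4' -> DIGIT
Digits found: ['2', '4', '3', '5', '2', '4']
Total: 6

6


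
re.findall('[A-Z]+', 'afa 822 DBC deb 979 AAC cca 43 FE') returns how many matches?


Pattern '[A-Z]+' finds one or more uppercase letters.
Text: 'afa 822 DBC deb 979 AAC cca 43 FE'
Scanning for matches:
  Match 1: 'DBC'
  Match 2: 'AAC'
  Match 3: 'FE'
Total matches: 3

3


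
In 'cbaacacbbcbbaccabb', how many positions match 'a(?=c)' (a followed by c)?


Lookahead 'a(?=c)' matches 'a' only when followed by 'c'.
String: 'cbaacacbbcbbaccabb'
Checking each position where char is 'a':
  pos 2: 'a' -> no (next='a')
  pos 3: 'a' -> MATCH (next='c')
  pos 5: 'a' -> MATCH (next='c')
  pos 12: 'a' -> MATCH (next='c')
  pos 15: 'a' -> no (next='b')
Matching positions: [3, 5, 12]
Count: 3

3


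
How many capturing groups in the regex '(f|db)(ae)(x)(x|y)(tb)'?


To count capturing groups, count each '(' that starts a group.
Pattern: '(f|db)(ae)(x)(x|y)(tb)'
Walking through the pattern:
  Position 0: '(' -> group #1
  Position 6: '(' -> group #2
  Position 10: '(' -> group #3
  Position 13: '(' -> group #4
  Position 18: '(' -> group #5
Total capturing groups: 5

5


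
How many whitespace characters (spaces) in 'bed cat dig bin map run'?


\s matches whitespace characters (spaces, tabs, etc.).
Text: 'bed cat dig bin map run'
This text has 6 words separated by spaces.
Number of spaces = number of words - 1 = 6 - 1 = 5

5


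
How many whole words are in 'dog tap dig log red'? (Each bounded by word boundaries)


Word boundaries (\b) mark the start/end of each word.
Text: 'dog tap dig log red'
Splitting by whitespace:
  Word 1: 'dog'
  Word 2: 'tap'
  Word 3: 'dig'
  Word 4: 'log'
  Word 5: 'red'
Total whole words: 5

5


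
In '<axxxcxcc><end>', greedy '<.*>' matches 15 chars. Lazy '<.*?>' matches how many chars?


Greedy '<.*>' tries to match as MUCH as possible.
Lazy '<.*?>' tries to match as LITTLE as possible.

String: '<axxxcxcc><end>'
Greedy '<.*>' starts at first '<' and extends to the LAST '>': '<axxxcxcc><end>' (15 chars)
Lazy '<.*?>' starts at first '<' and stops at the FIRST '>': '<axxxcxcc>' (10 chars)

10


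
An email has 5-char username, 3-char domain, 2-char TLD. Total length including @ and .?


An email address has format: username@domain.tld
Username length: 5
'@' character: 1
Domain length: 3
'.' character: 1
TLD length: 2
Total = 5 + 1 + 3 + 1 + 2 = 12

12


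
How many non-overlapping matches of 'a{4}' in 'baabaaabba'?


Pattern 'a{4}' matches exactly 4 consecutive a's (greedy, non-overlapping).
String: 'baabaaabba'
Scanning for runs of a's:
  Run at pos 1: 'aa' (length 2) -> 0 match(es)
  Run at pos 4: 'aaa' (length 3) -> 0 match(es)
  Run at pos 9: 'a' (length 1) -> 0 match(es)
Matches found: []
Total: 0

0


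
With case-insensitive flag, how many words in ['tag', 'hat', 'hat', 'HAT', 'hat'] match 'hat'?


Case-insensitive matching: compare each word's lowercase form to 'hat'.
  'tag' -> lower='tag' -> no
  'hat' -> lower='hat' -> MATCH
  'hat' -> lower='hat' -> MATCH
  'HAT' -> lower='hat' -> MATCH
  'hat' -> lower='hat' -> MATCH
Matches: ['hat', 'hat', 'HAT', 'hat']
Count: 4

4


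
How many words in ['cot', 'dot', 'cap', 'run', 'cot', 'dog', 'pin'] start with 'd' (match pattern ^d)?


Pattern ^d anchors to start of word. Check which words begin with 'd':
  'cot' -> no
  'dot' -> MATCH (starts with 'd')
  'cap' -> no
  'run' -> no
  'cot' -> no
  'dog' -> MATCH (starts with 'd')
  'pin' -> no
Matching words: ['dot', 'dog']
Count: 2

2


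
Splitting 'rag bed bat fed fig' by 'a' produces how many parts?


Splitting by 'a' breaks the string at each occurrence of the separator.
Text: 'rag bed bat fed fig'
Parts after split:
  Part 1: 'r'
  Part 2: 'g bed b'
  Part 3: 't fed fig'
Total parts: 3

3


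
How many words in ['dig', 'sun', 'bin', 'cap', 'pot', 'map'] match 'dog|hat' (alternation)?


Alternation 'dog|hat' matches either 'dog' or 'hat'.
Checking each word:
  'dig' -> no
  'sun' -> no
  'bin' -> no
  'cap' -> no
  'pot' -> no
  'map' -> no
Matches: []
Count: 0

0


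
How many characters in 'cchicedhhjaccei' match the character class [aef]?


Character class [aef] matches any of: {a, e, f}
Scanning string 'cchicedhhjaccei' character by character:
  pos 0: 'c' -> no
  pos 1: 'c' -> no
  pos 2: 'h' -> no
  pos 3: 'i' -> no
  pos 4: 'c' -> no
  pos 5: 'e' -> MATCH
  pos 6: 'd' -> no
  pos 7: 'h' -> no
  pos 8: 'h' -> no
  pos 9: 'j' -> no
  pos 10: 'a' -> MATCH
  pos 11: 'c' -> no
  pos 12: 'c' -> no
  pos 13: 'e' -> MATCH
  pos 14: 'i' -> no
Total matches: 3

3


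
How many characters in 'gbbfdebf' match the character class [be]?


Character class [be] matches any of: {b, e}
Scanning string 'gbbfdebf' character by character:
  pos 0: 'g' -> no
  pos 1: 'b' -> MATCH
  pos 2: 'b' -> MATCH
  pos 3: 'f' -> no
  pos 4: 'd' -> no
  pos 5: 'e' -> MATCH
  pos 6: 'b' -> MATCH
  pos 7: 'f' -> no
Total matches: 4

4


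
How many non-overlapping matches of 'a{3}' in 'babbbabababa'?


Pattern 'a{3}' matches exactly 3 consecutive a's (greedy, non-overlapping).
String: 'babbbabababa'
Scanning for runs of a's:
  Run at pos 1: 'a' (length 1) -> 0 match(es)
  Run at pos 5: 'a' (length 1) -> 0 match(es)
  Run at pos 7: 'a' (length 1) -> 0 match(es)
  Run at pos 9: 'a' (length 1) -> 0 match(es)
  Run at pos 11: 'a' (length 1) -> 0 match(es)
Matches found: []
Total: 0

0


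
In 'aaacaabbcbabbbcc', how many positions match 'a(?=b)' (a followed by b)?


Lookahead 'a(?=b)' matches 'a' only when followed by 'b'.
String: 'aaacaabbcbabbbcc'
Checking each position where char is 'a':
  pos 0: 'a' -> no (next='a')
  pos 1: 'a' -> no (next='a')
  pos 2: 'a' -> no (next='c')
  pos 4: 'a' -> no (next='a')
  pos 5: 'a' -> MATCH (next='b')
  pos 10: 'a' -> MATCH (next='b')
Matching positions: [5, 10]
Count: 2

2


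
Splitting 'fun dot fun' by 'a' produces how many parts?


Splitting by 'a' breaks the string at each occurrence of the separator.
Text: 'fun dot fun'
Parts after split:
  Part 1: 'fun dot fun'
Total parts: 1

1


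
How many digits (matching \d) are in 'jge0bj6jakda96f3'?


\d matches any digit 0-9.
Scanning 'jge0bj6jakda96f3':
  pos 3: '0' -> DIGIT
  pos 6: '6' -> DIGIT
  pos 12: '9' -> DIGIT
  pos 13: '6' -> DIGIT
  pos 15: '3' -> DIGIT
Digits found: ['0', '6', '9', '6', '3']
Total: 5

5


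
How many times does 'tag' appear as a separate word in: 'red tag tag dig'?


Scanning each word for exact match 'tag':
  Word 1: 'red' -> no
  Word 2: 'tag' -> MATCH
  Word 3: 'tag' -> MATCH
  Word 4: 'dig' -> no
Total matches: 2

2


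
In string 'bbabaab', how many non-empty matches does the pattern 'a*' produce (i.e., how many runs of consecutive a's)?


Pattern 'a*' matches zero or more a's. We want non-empty runs of consecutive a's.
String: 'bbabaab'
Walking through the string to find runs of a's:
  Run 1: positions 2-2 -> 'a'
  Run 2: positions 4-5 -> 'aa'
Non-empty runs found: ['a', 'aa']
Count: 2

2


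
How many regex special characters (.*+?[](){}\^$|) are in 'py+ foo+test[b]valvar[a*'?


Regex special characters are: . * + ? [ ] ( ) { } \ ^ $ |
Scanning 'py+ foo+test[b]valvar[a*':
  pos 2: '+' -> SPECIAL
  pos 7: '+' -> SPECIAL
  pos 12: '[' -> SPECIAL
  pos 14: ']' -> SPECIAL
  pos 21: '[' -> SPECIAL
  pos 23: '*' -> SPECIAL
Special chars found: ['+', '+', '[', ']', '[', '*']
Total: 6

6


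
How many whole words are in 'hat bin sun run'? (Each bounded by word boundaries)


Word boundaries (\b) mark the start/end of each word.
Text: 'hat bin sun run'
Splitting by whitespace:
  Word 1: 'hat'
  Word 2: 'bin'
  Word 3: 'sun'
  Word 4: 'run'
Total whole words: 4

4


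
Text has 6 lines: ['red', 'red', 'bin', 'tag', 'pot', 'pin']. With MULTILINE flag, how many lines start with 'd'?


With MULTILINE flag, ^ matches the start of each line.
Lines: ['red', 'red', 'bin', 'tag', 'pot', 'pin']
Checking which lines start with 'd':
  Line 1: 'red' -> no
  Line 2: 'red' -> no
  Line 3: 'bin' -> no
  Line 4: 'tag' -> no
  Line 5: 'pot' -> no
  Line 6: 'pin' -> no
Matching lines: []
Count: 0

0


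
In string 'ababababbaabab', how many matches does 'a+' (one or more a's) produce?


Pattern 'a+' matches one or more consecutive a's.
String: 'ababababbaabab'
Scanning for runs of a:
  Match 1: 'a' (length 1)
  Match 2: 'a' (length 1)
  Match 3: 'a' (length 1)
  Match 4: 'a' (length 1)
  Match 5: 'aa' (length 2)
  Match 6: 'a' (length 1)
Total matches: 6

6


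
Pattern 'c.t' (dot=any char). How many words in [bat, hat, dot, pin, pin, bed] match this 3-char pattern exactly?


Pattern 'c.t' means: starts with 'c', any single char, ends with 't'.
Checking each word (must be exactly 3 chars):
  'bat' (len=3): no
  'hat' (len=3): no
  'dot' (len=3): no
  'pin' (len=3): no
  'pin' (len=3): no
  'bed' (len=3): no
Matching words: []
Total: 0

0


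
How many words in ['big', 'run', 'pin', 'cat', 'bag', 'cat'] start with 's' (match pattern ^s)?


Pattern ^s anchors to start of word. Check which words begin with 's':
  'big' -> no
  'run' -> no
  'pin' -> no
  'cat' -> no
  'bag' -> no
  'cat' -> no
Matching words: []
Count: 0

0


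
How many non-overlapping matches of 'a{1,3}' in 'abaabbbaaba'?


Pattern 'a{1,3}' matches between 1 and 3 consecutive a's (greedy).
String: 'abaabbbaaba'
Finding runs of a's and applying greedy matching:
  Run at pos 0: 'a' (length 1)
  Run at pos 2: 'aa' (length 2)
  Run at pos 7: 'aa' (length 2)
  Run at pos 10: 'a' (length 1)
Matches: ['a', 'aa', 'aa', 'a']
Count: 4

4


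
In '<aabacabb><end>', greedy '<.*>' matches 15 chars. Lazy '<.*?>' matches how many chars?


Greedy '<.*>' tries to match as MUCH as possible.
Lazy '<.*?>' tries to match as LITTLE as possible.

String: '<aabacabb><end>'
Greedy '<.*>' starts at first '<' and extends to the LAST '>': '<aabacabb><end>' (15 chars)
Lazy '<.*?>' starts at first '<' and stops at the FIRST '>': '<aabacabb>' (10 chars)

10


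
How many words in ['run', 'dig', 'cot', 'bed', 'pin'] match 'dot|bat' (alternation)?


Alternation 'dot|bat' matches either 'dot' or 'bat'.
Checking each word:
  'run' -> no
  'dig' -> no
  'cot' -> no
  'bed' -> no
  'pin' -> no
Matches: []
Count: 0

0


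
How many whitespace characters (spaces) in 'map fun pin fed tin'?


\s matches whitespace characters (spaces, tabs, etc.).
Text: 'map fun pin fed tin'
This text has 5 words separated by spaces.
Number of spaces = number of words - 1 = 5 - 1 = 4

4


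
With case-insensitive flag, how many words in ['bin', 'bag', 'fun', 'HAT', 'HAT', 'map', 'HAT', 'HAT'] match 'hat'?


Case-insensitive matching: compare each word's lowercase form to 'hat'.
  'bin' -> lower='bin' -> no
  'bag' -> lower='bag' -> no
  'fun' -> lower='fun' -> no
  'HAT' -> lower='hat' -> MATCH
  'HAT' -> lower='hat' -> MATCH
  'map' -> lower='map' -> no
  'HAT' -> lower='hat' -> MATCH
  'HAT' -> lower='hat' -> MATCH
Matches: ['HAT', 'HAT', 'HAT', 'HAT']
Count: 4

4


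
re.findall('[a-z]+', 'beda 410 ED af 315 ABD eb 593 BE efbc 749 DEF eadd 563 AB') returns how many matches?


Pattern '[a-z]+' finds one or more lowercase letters.
Text: 'beda 410 ED af 315 ABD eb 593 BE efbc 749 DEF eadd 563 AB'
Scanning for matches:
  Match 1: 'beda'
  Match 2: 'af'
  Match 3: 'eb'
  Match 4: 'efbc'
  Match 5: 'eadd'
Total matches: 5

5


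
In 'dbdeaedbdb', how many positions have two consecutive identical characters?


Looking for consecutive identical characters in 'dbdeaedbdb':
  pos 0-1: 'd' vs 'b' -> different
  pos 1-2: 'b' vs 'd' -> different
  pos 2-3: 'd' vs 'e' -> different
  pos 3-4: 'e' vs 'a' -> different
  pos 4-5: 'a' vs 'e' -> different
  pos 5-6: 'e' vs 'd' -> different
  pos 6-7: 'd' vs 'b' -> different
  pos 7-8: 'b' vs 'd' -> different
  pos 8-9: 'd' vs 'b' -> different
Consecutive identical pairs: []
Count: 0

0


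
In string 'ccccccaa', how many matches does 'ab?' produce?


Pattern 'ab?' matches 'a' optionally followed by 'b'.
String: 'ccccccaa'
Scanning left to right for 'a' then checking next char:
  Match 1: 'a' (a not followed by b)
  Match 2: 'a' (a not followed by b)
Total matches: 2

2


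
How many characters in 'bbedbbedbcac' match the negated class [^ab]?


Negated class [^ab] matches any char NOT in {a, b}
Scanning 'bbedbbedbcac':
  pos 0: 'b' -> no (excluded)
  pos 1: 'b' -> no (excluded)
  pos 2: 'e' -> MATCH
  pos 3: 'd' -> MATCH
  pos 4: 'b' -> no (excluded)
  pos 5: 'b' -> no (excluded)
  pos 6: 'e' -> MATCH
  pos 7: 'd' -> MATCH
  pos 8: 'b' -> no (excluded)
  pos 9: 'c' -> MATCH
  pos 10: 'a' -> no (excluded)
  pos 11: 'c' -> MATCH
Total matches: 6

6


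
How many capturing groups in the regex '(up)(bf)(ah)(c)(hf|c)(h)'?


To count capturing groups, count each '(' that starts a group.
Pattern: '(up)(bf)(ah)(c)(hf|c)(h)'
Walking through the pattern:
  Position 0: '(' -> group #1
  Position 4: '(' -> group #2
  Position 8: '(' -> group #3
  Position 12: '(' -> group #4
  Position 15: '(' -> group #5
  Position 21: '(' -> group #6
Total capturing groups: 6

6


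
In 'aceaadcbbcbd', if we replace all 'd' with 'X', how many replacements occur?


re.sub('d', 'X', text) replaces every occurrence of 'd' with 'X'.
Text: 'aceaadcbbcbd'
Scanning for 'd':
  pos 5: 'd' -> replacement #1
  pos 11: 'd' -> replacement #2
Total replacements: 2

2


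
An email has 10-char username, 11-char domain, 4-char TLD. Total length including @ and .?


An email address has format: username@domain.tld
Username length: 10
'@' character: 1
Domain length: 11
'.' character: 1
TLD length: 4
Total = 10 + 1 + 11 + 1 + 4 = 27

27
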